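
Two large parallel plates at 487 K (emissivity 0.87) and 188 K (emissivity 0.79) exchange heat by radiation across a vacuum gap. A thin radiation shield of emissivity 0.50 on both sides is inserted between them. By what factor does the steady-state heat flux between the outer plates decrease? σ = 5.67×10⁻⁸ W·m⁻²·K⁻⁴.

Without shield: q₀ = σΔ(T⁴)/(1/ε₁+1/ε₂−1) with denominator 1.415.
With shield the two gaps are in series; the resistances add: (1/ε₁+1/ε_s−1)+(1/ε_s+1/ε₂−1) = 2.149+2.266 = 4.415.
Heat-flux ratio q₀/q = 4.415/1.415.

factor ≈ 3.12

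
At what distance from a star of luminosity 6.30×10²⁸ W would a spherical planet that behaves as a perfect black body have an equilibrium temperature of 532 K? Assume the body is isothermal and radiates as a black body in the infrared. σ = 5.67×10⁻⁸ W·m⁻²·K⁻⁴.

For an isothermal black-emitting sphere, (1−a)S·πr² = σ·4πr²·T⁴ ⇒ S = 4σT⁴/(1−a).
S = 4·5.67×10⁻⁸·(532)⁴/1.00 = 18170 W/m².
Flux falls as S = L/(4πd²), so d = √(L/(4πS)) = √(6.30×10²⁸/(4π·18170)).

d ≈ 5.25×10¹¹ m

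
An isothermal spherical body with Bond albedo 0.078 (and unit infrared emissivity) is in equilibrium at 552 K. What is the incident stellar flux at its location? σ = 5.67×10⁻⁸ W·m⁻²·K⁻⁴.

(1−a)S·πr² = σ·4πr²·T⁴ ⇒ S = 4σT⁴/(1−a).
S = 4·5.67×10⁻⁸·9.284×10¹⁰/0.922.

S ≈ 22800 W/m²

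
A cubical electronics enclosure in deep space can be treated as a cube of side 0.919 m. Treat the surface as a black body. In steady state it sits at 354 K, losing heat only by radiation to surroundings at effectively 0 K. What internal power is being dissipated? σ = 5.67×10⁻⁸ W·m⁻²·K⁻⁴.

Steady state: P = εσA T⁴.
A = 6L² = 5.067 m²; T⁴ = (354)⁴ = 1.570×10¹⁰ K⁴.
P = 1.0 × 5.67×10⁻⁸ × 5.067 × 1.570×10¹⁰.

P ≈ 4510 W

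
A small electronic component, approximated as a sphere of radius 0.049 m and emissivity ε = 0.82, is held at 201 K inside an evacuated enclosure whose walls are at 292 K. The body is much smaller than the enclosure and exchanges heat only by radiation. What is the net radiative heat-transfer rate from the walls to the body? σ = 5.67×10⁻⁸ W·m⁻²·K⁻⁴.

For a small grey body in a large enclosure: P_net = εσA(T_body⁴ − T_wall⁴).
A = 4πr² = 0.03017 m²; T_body⁴ − T_wall⁴ = 1.632×10⁹ − 7.270×10⁹ = -5.638×10⁹ K⁴.
|P_net| = 0.82·5.67×10⁻⁸·0.03017·5.638×10⁹.

P_net ≈ 7.91 W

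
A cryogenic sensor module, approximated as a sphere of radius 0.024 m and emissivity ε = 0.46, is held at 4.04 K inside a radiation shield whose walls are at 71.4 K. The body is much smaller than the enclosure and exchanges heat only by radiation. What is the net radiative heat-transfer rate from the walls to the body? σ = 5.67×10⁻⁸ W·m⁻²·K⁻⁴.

For a small grey body in a large enclosure: P_net = εσA(T_body⁴ − T_wall⁴).
A = 4πr² = 0.007238 m²; T_body⁴ − T_wall⁴ = 266.4 − 2.599×10⁷ = -2.599×10⁷ K⁴.
|P_net| = 0.46·5.67×10⁻⁸·0.007238·2.599×10⁷.

P_net ≈ 0.00491 W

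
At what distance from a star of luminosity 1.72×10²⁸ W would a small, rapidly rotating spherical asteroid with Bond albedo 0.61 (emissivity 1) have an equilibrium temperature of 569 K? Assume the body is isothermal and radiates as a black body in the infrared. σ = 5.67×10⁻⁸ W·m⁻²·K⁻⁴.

For an isothermal black-emitting sphere, (1−a)S·πr² = σ·4πr²·T⁴ ⇒ S = 4σT⁴/(1−a).
S = 4·5.67×10⁻⁸·(569)⁴/0.390 = 60960 W/m².
Flux falls as S = L/(4πd²), so d = √(L/(4πS)) = √(1.72×10²⁸/(4π·60960)).

d ≈ 1.50×10¹¹ m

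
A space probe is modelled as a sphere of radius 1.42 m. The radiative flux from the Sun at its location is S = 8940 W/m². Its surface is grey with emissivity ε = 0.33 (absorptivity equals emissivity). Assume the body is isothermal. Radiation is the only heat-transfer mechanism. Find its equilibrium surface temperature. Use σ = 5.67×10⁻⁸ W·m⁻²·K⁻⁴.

T ≈ 446 K

At equilibrium, absorbed power = emitted power.
Absorbing cross-section = πr² = 6.335 m²; emitting surface = 4πr² = 25.34 m² (ratio 4).
εS·A_cross = εσ·A_surf·T⁴  ⇒  T⁴ = S/(4σ)   (ε cancels).
T⁴ = 8940/(4·5.67×10⁻⁸) = 3.942×10¹⁰ K⁴.
T = (3.942×10¹⁰)^(1/4).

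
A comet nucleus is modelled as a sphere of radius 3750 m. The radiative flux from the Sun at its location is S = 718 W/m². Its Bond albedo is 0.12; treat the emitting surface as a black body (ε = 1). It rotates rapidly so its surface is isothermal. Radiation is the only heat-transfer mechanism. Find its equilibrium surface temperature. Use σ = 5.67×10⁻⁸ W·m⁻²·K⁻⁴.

T ≈ 230 K

At equilibrium, absorbed power = emitted power.
Absorbing cross-section = πr² = 4.418×10⁷ m²; emitting surface = 4πr² = 1.767×10⁸ m² (ratio 4).
(1−a)S·A_cross = εσ·A_surf·T⁴  ⇒  T⁴ = (1−a)S/(4σ).
T⁴ = 0.880·718/(4·5.67×10⁻⁸) = 2.786×10⁹ K⁴.
T = (2.786×10⁹)^(1/4).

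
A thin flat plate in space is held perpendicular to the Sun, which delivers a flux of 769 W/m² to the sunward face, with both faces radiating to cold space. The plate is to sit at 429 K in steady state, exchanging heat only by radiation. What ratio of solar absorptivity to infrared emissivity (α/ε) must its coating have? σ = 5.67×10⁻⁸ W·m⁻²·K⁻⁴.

α/ε ≈ 4.99

Balance: αS·A = εσ·2A·T⁴ ⇒ α/ε = 2σT⁴/S.
α/ε = 2·5.67×10⁻⁸·(429)⁴/769 = 2·5.67×10⁻⁸·3.387×10¹⁰/769.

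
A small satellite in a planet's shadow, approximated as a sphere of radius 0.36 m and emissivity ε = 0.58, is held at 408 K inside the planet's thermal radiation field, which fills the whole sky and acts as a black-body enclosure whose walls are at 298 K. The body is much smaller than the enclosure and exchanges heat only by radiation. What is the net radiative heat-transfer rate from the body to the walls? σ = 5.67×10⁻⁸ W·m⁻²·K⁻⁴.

P_net ≈ 1060 W

For a small grey body in a large enclosure: P_net = εσA(T_body⁴ − T_wall⁴).
A = 4πr² = 1.629 m²; T_body⁴ − T_wall⁴ = 2.771×10¹⁰ − 7.886×10⁹ = 1.982×10¹⁰ K⁴.
|P_net| = 0.58·5.67×10⁻⁸·1.629·1.982×10¹⁰.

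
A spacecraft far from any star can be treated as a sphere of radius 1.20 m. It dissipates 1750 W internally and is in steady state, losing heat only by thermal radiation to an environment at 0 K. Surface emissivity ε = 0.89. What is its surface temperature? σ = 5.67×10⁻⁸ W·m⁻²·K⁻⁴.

T ≈ 209 K

Steady state: internal power = radiated power, P = εσA T⁴.
Radiating area A = 4πr² = 18.10 m².
T⁴ = P/(εσA) = 1750/(0.89·5.67×10⁻⁸·18.10) = 1.916×10⁹ K⁴.
T = (1.916×10⁹)^(1/4).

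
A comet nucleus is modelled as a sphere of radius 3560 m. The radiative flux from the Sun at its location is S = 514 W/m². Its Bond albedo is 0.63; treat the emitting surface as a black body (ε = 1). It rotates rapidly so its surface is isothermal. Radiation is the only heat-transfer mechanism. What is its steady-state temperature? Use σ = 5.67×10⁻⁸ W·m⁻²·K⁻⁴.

At equilibrium, absorbed power = emitted power.
Absorbing cross-section = πr² = 3.982×10⁷ m²; emitting surface = 4πr² = 1.593×10⁸ m² (ratio 4).
(1−a)S·A_cross = εσ·A_surf·T⁴  ⇒  T⁴ = (1−a)S/(4σ).
T⁴ = 0.370·514/(4·5.67×10⁻⁸) = 8.385×10⁸ K⁴.
T = (8.385×10⁸)^(1/4).

T ≈ 170 K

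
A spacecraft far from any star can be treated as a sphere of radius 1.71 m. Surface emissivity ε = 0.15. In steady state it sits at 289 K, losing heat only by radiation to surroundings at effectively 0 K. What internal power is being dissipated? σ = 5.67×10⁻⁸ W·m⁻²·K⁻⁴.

Steady state: P = εσA T⁴.
A = 4πr² = 36.75 m²; T⁴ = (289)⁴ = 6.976×10⁹ K⁴.
P = 0.15 × 5.67×10⁻⁸ × 36.75 × 6.976×10⁹.

P ≈ 2180 W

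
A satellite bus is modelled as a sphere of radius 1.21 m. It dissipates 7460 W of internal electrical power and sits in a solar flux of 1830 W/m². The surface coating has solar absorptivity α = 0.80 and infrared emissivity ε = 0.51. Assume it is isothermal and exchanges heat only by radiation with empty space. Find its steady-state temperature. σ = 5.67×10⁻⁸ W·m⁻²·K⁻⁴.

At steady state, absorbed solar power + internal power = radiated power.
Absorbed: α·S·A_cross = 0.80·1830·4.600 = 6734 W (cross-section πr²).
Total input = 6734 + 7460 = 14190 W.
Radiated: εσ·A_surf·T⁴ with A_surf = 4πr² = 18.40 m².
T⁴ = 14190/(0.51·5.67×10⁻⁸·18.40) = 2.668×10¹⁰ K⁴.

T ≈ 404 K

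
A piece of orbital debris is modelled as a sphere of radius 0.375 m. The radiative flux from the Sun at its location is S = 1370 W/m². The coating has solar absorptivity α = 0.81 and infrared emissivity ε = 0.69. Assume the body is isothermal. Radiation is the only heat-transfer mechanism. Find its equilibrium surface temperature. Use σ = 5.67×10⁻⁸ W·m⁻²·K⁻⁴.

T ≈ 290 K

At equilibrium, absorbed power = emitted power.
Absorbing cross-section = πr² = 0.4418 m²; emitting surface = 4πr² = 1.767 m² (ratio 4).
αS·A_cross = εσ·A_surf·T⁴  ⇒  T⁴ = αS/(ε·4σ).
T⁴ = 0.810·1370/(0.69·4·5.67×10⁻⁸) = 7.091×10⁹ K⁴.
T = (7.091×10⁹)^(1/4).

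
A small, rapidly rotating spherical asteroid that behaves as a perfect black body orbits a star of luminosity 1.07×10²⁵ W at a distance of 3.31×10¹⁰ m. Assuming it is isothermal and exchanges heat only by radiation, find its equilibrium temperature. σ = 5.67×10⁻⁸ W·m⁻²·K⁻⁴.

First find the stellar flux at distance d: S = L/(4πd²) = 1.07×10²⁵/(4π·(3.31×10¹⁰)²) = 777.2 W/m².
For an isothermal sphere, absorbed (1−a)S·πr² = emitted σ·4πr²·T⁴, so T⁴ = (1−a)S/(4σ).
T⁴ = 1.00·777.2/(4·5.67×10⁻⁸) = 3.427×10⁹ K⁴.

T ≈ 242 K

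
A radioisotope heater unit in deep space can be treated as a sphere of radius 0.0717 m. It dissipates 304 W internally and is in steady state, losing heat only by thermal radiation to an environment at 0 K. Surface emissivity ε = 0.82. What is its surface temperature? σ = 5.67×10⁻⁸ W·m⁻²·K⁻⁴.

T ≈ 564 K

Steady state: internal power = radiated power, P = εσA T⁴.
Radiating area A = 4πr² = 0.06460 m².
T⁴ = P/(εσA) = 304/(0.82·5.67×10⁻⁸·0.06460) = 1.012×10¹¹ K⁴.
T = (1.012×10¹¹)^(1/4).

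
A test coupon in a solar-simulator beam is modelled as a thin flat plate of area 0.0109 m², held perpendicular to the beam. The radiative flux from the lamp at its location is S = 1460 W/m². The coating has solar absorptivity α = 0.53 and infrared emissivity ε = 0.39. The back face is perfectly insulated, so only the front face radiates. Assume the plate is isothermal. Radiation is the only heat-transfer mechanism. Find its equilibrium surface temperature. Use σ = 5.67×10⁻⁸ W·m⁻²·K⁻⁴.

At equilibrium, absorbed power = emitted power.
Absorbing cross-section = A = 0.01090 m²; emitting surface = A = 0.01090 m² (ratio 1).
αS·A_cross = εσ·A_surf·T⁴  ⇒  T⁴ = αS/(ε·1σ).
T⁴ = 0.530·1460/(0.39·1·5.67×10⁻⁸) = 3.499×10¹⁰ K⁴.
T = (3.499×10¹⁰)^(1/4).

T ≈ 433 K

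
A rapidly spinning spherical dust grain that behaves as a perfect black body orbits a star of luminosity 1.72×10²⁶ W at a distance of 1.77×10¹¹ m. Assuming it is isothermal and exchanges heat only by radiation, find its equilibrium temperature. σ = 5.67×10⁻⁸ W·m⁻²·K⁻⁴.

First find the stellar flux at distance d: S = L/(4πd²) = 1.72×10²⁶/(4π·(1.77×10¹¹)²) = 436.9 W/m².
For an isothermal sphere, absorbed (1−a)S·πr² = emitted σ·4πr²·T⁴, so T⁴ = (1−a)S/(4σ).
T⁴ = 1.00·436.9/(4·5.67×10⁻⁸) = 1.926×10⁹ K⁴.

T ≈ 209 K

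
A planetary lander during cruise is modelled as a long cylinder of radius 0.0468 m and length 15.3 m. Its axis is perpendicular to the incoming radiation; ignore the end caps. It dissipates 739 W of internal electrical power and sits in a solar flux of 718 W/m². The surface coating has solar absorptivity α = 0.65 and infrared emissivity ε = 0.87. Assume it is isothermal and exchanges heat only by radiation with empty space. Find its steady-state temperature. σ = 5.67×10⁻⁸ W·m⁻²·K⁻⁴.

T ≈ 282 K

At steady state, absorbed solar power + internal power = radiated power.
Absorbed: α·S·A_cross = 0.65·718·1.432 = 668.4 W (cross-section 2rL).
Total input = 668.4 + 739 = 1407 W.
Radiated: εσ·A_surf·T⁴ with A_surf = 2πrL = 4.499 m².
T⁴ = 1407/(0.87·5.67×10⁻⁸·4.499) = 6.341×10⁹ K⁴.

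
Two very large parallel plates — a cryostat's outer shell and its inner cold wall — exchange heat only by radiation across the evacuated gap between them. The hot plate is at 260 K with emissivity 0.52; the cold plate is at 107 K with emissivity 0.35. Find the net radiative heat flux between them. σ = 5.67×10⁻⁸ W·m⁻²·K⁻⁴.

For two infinite grey parallel plates, q = σ(T₁⁴ − T₂⁴)/(1/ε₁ + 1/ε₂ − 1).
T₁⁴ − T₂⁴ = 4.570×10⁹ − 1.311×10⁸ = 4.439×10⁹ K⁴.
1/ε₁ + 1/ε₂ − 1 = 1.923 + 2.857 − 1 = 3.780.
q = 5.67×10⁻⁸ × 4.439×10⁹ / 3.780.

q ≈ 66.6 W/m²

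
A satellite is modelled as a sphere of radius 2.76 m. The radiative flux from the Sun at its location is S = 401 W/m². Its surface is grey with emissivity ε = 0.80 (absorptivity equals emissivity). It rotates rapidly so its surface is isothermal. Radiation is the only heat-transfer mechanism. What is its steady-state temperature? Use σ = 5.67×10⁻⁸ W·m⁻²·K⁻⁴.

T ≈ 205 K

At equilibrium, absorbed power = emitted power.
Absorbing cross-section = πr² = 23.93 m²; emitting surface = 4πr² = 95.73 m² (ratio 4).
εS·A_cross = εσ·A_surf·T⁴  ⇒  T⁴ = S/(4σ)   (ε cancels).
T⁴ = 401/(4·5.67×10⁻⁸) = 1.768×10⁹ K⁴.
T = (1.768×10⁹)^(1/4).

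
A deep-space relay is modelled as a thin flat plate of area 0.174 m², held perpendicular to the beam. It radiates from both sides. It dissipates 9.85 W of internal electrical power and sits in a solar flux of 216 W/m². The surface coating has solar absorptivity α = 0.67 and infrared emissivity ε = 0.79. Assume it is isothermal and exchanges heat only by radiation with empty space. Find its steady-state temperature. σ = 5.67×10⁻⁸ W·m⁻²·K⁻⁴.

At steady state, absorbed solar power + internal power = radiated power.
Absorbed: α·S·A_cross = 0.67·216·0.1740 = 25.18 W (cross-section A).
Total input = 25.18 + 9.85 = 35.03 W.
Radiated: εσ·A_surf·T⁴ with A_surf = 2A = 0.3480 m².
T⁴ = 35.03/(0.79·5.67×10⁻⁸·0.3480) = 2.247×10⁹ K⁴.

T ≈ 218 K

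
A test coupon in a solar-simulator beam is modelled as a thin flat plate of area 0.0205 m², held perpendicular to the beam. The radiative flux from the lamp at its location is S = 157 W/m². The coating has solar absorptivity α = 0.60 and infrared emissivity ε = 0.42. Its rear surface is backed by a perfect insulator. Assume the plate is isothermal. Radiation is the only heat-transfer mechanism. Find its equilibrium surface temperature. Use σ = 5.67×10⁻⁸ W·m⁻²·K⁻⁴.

At equilibrium, absorbed power = emitted power.
Absorbing cross-section = A = 0.02050 m²; emitting surface = A = 0.02050 m² (ratio 1).
αS·A_cross = εσ·A_surf·T⁴  ⇒  T⁴ = αS/(ε·1σ).
T⁴ = 0.600·157/(0.42·1·5.67×10⁻⁸) = 3.956×10⁹ K⁴.
T = (3.956×10⁹)^(1/4).

T ≈ 251 K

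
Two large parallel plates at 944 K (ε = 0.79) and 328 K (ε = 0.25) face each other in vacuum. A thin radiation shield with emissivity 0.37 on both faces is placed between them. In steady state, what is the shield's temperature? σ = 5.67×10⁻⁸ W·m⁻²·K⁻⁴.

T_s ≈ 852 K

In steady state the net flux on the hot side equals that on the cold side.
σ(T₁⁴−T_s⁴)/D₁ = σ(T_s⁴−T₂⁴)/D₂, with D₁ = 1/ε₁+1/ε_s−1 = 2.969, D₂ = 1/ε_s+1/ε₂−1 = 5.703.
Solve for T_s⁴: T_s⁴ = (D₂·T₁⁴ + D₁·T₂⁴)/(D₁+D₂) = 5.262×10¹¹ K⁴.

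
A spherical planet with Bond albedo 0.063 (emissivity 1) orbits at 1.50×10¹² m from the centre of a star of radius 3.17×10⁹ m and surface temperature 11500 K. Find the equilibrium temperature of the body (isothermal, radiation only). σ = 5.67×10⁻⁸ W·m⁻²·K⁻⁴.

T ≈ 368 K

The star's surface emits σT_*⁴; at distance d the flux is S = σT_*⁴(R_*/d)².
S = 5.67×10⁻⁸·(11500)⁴·(3.17×10⁹/1.50×10¹²)² = 4429 W/m².
For an isothermal sphere T⁴ = (1−a)S/(4σ) = 1.830×10¹⁰ K⁴.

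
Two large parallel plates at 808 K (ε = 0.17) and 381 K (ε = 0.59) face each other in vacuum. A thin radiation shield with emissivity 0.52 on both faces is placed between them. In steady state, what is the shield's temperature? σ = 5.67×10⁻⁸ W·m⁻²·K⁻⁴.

In steady state the net flux on the hot side equals that on the cold side.
σ(T₁⁴−T_s⁴)/D₁ = σ(T_s⁴−T₂⁴)/D₂, with D₁ = 1/ε₁+1/ε_s−1 = 6.805, D₂ = 1/ε_s+1/ε₂−1 = 2.618.
Solve for T_s⁴: T_s⁴ = (D₂·T₁⁴ + D₁·T₂⁴)/(D₁+D₂) = 1.336×10¹¹ K⁴.

T_s ≈ 605 K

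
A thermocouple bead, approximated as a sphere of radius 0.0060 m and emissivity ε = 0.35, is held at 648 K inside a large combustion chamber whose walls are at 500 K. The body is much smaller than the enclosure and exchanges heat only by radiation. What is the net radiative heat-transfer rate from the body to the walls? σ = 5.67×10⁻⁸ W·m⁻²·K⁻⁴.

P_net ≈ 1.02 W

For a small grey body in a large enclosure: P_net = εσA(T_body⁴ − T_wall⁴).
A = 4πr² = 4.524×10⁻⁴ m²; T_body⁴ − T_wall⁴ = 1.763×10¹¹ − 6.250×10¹⁰ = 1.138×10¹¹ K⁴.
|P_net| = 0.35·5.67×10⁻⁸·4.524×10⁻⁴·1.138×10¹¹.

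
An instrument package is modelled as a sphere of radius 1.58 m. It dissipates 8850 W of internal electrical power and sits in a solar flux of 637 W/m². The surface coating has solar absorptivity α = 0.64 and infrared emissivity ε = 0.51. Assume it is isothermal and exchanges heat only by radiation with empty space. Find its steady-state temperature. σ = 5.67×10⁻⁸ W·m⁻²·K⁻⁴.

T ≈ 339 K

At steady state, absorbed solar power + internal power = radiated power.
Absorbed: α·S·A_cross = 0.64·637·7.843 = 3197 W (cross-section πr²).
Total input = 3197 + 8850 = 12050 W.
Radiated: εσ·A_surf·T⁴ with A_surf = 4πr² = 31.37 m².
T⁴ = 12050/(0.51·5.67×10⁻⁸·31.37) = 1.328×10¹⁰ K⁴.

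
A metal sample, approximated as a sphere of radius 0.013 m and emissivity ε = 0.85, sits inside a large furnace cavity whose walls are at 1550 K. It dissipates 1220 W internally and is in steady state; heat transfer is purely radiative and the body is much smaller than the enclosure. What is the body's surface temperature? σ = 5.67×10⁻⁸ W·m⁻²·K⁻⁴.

T ≈ 2050 K

For a small grey body in a large enclosure, net radiated power = εσA(T⁴ − T_w⁴).
Steady state: P = εσA(T⁴ − T_w⁴) with A = 4πr² = 0.002124 m².
T⁴ = P/(εσA) + T_w⁴ = 1220/(0.85·5.67×10⁻⁸·0.002124) + (1550)⁴
    = 1.192×10¹³ + 5.772×10¹² = 1.769×10¹³ K⁴.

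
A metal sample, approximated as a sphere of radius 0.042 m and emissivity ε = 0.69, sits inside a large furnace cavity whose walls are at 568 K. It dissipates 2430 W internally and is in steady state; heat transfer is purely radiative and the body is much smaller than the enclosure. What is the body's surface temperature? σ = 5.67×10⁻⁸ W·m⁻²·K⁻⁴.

For a small grey body in a large enclosure, net radiated power = εσA(T⁴ − T_w⁴).
Steady state: P = εσA(T⁴ − T_w⁴) with A = 4πr² = 0.02217 m².
T⁴ = P/(εσA) + T_w⁴ = 2430/(0.69·5.67×10⁻⁸·0.02217) + (568)⁴
    = 2.802×10¹² + 1.041×10¹¹ = 2.906×10¹² K⁴.

T ≈ 1310 K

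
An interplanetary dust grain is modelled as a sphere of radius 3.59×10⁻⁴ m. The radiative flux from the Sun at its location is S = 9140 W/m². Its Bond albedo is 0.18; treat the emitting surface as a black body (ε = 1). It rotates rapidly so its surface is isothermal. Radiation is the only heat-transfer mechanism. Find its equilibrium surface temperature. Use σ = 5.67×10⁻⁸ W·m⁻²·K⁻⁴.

At equilibrium, absorbed power = emitted power.
Absorbing cross-section = πr² = 4.049×10⁻⁷ m²; emitting surface = 4πr² = 1.620×10⁻⁶ m² (ratio 4).
(1−a)S·A_cross = εσ·A_surf·T⁴  ⇒  T⁴ = (1−a)S/(4σ).
T⁴ = 0.820·9140/(4·5.67×10⁻⁸) = 3.305×10¹⁰ K⁴.
T = (3.305×10¹⁰)^(1/4).

T ≈ 426 K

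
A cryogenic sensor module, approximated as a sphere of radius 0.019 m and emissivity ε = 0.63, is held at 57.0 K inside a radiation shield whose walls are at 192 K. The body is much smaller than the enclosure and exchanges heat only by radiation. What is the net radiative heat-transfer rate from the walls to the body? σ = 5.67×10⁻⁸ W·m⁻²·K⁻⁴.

For a small grey body in a large enclosure: P_net = εσA(T_body⁴ − T_wall⁴).
A = 4πr² = 0.004536 m²; T_body⁴ − T_wall⁴ = 1.056×10⁷ − 1.359×10⁹ = -1.348×10⁹ K⁴.
|P_net| = 0.63·5.67×10⁻⁸·0.004536·1.348×10⁹.

P_net ≈ 0.219 W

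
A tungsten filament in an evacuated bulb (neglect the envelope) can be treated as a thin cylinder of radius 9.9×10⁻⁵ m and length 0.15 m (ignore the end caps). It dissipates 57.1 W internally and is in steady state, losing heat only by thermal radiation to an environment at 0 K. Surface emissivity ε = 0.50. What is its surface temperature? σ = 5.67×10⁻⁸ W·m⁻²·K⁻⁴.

Steady state: internal power = radiated power, P = εσA T⁴.
Radiating area A = 2πrL = 9.331×10⁻⁵ m².
T⁴ = P/(εσA) = 57.1/(0.50·5.67×10⁻⁸·9.331×10⁻⁵) = 2.159×10¹³ K⁴.
T = (2.159×10¹³)^(1/4).

T ≈ 2160 K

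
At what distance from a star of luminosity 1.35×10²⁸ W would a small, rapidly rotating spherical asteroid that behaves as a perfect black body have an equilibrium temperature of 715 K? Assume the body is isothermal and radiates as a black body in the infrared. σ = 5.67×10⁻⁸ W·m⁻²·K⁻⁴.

d ≈ 1.35×10¹¹ m

For an isothermal black-emitting sphere, (1−a)S·πr² = σ·4πr²·T⁴ ⇒ S = 4σT⁴/(1−a).
S = 4·5.67×10⁻⁸·(715)⁴/1.00 = 59270 W/m².
Flux falls as S = L/(4πd²), so d = √(L/(4πS)) = √(1.35×10²⁸/(4π·59270)).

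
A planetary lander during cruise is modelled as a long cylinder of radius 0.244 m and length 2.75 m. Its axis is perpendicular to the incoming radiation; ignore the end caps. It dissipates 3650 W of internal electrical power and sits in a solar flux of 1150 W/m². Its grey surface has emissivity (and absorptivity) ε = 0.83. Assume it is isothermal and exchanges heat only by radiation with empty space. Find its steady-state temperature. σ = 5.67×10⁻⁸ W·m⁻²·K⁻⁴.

T ≈ 397 K

At steady state, absorbed solar power + internal power = radiated power.
Absorbed: α·S·A_cross = 0.83·1150·1.342 = 1281 W (cross-section 2rL).
Total input = 1281 + 3650 = 4931 W.
Radiated: εσ·A_surf·T⁴ with A_surf = 2πrL = 4.216 m².
T⁴ = 4931/(0.83·5.67×10⁻⁸·4.216) = 2.485×10¹⁰ K⁴.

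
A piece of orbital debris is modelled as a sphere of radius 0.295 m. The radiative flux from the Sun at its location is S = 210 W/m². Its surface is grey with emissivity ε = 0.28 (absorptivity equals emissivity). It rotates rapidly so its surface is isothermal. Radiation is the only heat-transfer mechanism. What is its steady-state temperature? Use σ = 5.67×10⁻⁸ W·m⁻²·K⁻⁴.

T ≈ 174 K

At equilibrium, absorbed power = emitted power.
Absorbing cross-section = πr² = 0.2734 m²; emitting surface = 4πr² = 1.094 m² (ratio 4).
εS·A_cross = εσ·A_surf·T⁴  ⇒  T⁴ = S/(4σ)   (ε cancels).
T⁴ = 210/(4·5.67×10⁻⁸) = 9.259×10⁸ K⁴.
T = (9.259×10⁸)^(1/4).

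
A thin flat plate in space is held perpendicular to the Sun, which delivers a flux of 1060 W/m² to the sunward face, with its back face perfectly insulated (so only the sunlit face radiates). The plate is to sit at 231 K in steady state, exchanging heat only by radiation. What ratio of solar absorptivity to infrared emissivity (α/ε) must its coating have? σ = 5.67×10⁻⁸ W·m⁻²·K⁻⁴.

α/ε ≈ 0.152

Balance: αS·A = εσ·1A·T⁴ ⇒ α/ε = σT⁴/S.
α/ε = 5.67×10⁻⁸·(231)⁴/1060 = 5.67×10⁻⁸·2.847×10⁹/1060.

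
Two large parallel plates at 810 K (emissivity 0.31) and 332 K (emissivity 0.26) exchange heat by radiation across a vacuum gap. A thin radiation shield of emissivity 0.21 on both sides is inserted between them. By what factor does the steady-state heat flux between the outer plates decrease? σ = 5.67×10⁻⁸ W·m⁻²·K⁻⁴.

Without shield: q₀ = σΔ(T⁴)/(1/ε₁+1/ε₂−1) with denominator 6.072.
With shield the two gaps are in series; the resistances add: (1/ε₁+1/ε_s−1)+(1/ε_s+1/ε₂−1) = 6.988+7.608 = 14.60.
Heat-flux ratio q₀/q = 14.60/6.072.

factor ≈ 2.40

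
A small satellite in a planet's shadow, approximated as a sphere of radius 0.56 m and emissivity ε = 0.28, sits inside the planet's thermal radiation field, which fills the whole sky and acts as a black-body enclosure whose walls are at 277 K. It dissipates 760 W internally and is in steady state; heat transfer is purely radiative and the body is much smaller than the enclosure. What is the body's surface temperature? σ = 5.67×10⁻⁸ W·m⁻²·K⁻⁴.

T ≈ 366 K

For a small grey body in a large enclosure, net radiated power = εσA(T⁴ − T_w⁴).
Steady state: P = εσA(T⁴ − T_w⁴) with A = 4πr² = 3.941 m².
T⁴ = P/(εσA) + T_w⁴ = 760/(0.28·5.67×10⁻⁸·3.941) + (277)⁴
    = 1.215×10¹⁰ + 5.887×10⁹ = 1.803×10¹⁰ K⁴.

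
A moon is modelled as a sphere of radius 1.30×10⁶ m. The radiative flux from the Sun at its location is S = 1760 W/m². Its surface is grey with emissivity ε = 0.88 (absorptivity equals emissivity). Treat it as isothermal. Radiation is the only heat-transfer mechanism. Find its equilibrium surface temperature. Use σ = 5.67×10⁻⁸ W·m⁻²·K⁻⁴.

At equilibrium, absorbed power = emitted power.
Absorbing cross-section = πr² = 5.309×10¹² m²; emitting surface = 4πr² = 2.124×10¹³ m² (ratio 4).
εS·A_cross = εσ·A_surf·T⁴  ⇒  T⁴ = S/(4σ)   (ε cancels).
T⁴ = 1760/(4·5.67×10⁻⁸) = 7.760×10⁹ K⁴.
T = (7.760×10⁹)^(1/4).

T ≈ 297 K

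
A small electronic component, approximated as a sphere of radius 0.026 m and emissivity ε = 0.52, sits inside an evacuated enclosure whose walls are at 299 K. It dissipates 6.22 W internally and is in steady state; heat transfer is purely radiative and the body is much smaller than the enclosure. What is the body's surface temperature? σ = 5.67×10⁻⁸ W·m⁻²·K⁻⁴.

For a small grey body in a large enclosure, net radiated power = εσA(T⁴ − T_w⁴).
Steady state: P = εσA(T⁴ − T_w⁴) with A = 4πr² = 0.008495 m².
T⁴ = P/(εσA) + T_w⁴ = 6.22/(0.52·5.67×10⁻⁸·0.008495) + (299)⁴
    = 2.483×10¹⁰ + 7.993×10⁹ = 3.283×10¹⁰ K⁴.

T ≈ 426 K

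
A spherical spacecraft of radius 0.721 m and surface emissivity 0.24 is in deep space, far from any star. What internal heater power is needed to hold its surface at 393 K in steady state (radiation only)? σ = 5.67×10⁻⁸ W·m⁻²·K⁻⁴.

P ≈ 2120 W

P = εσ·4πr²·T⁴.
4πr² = 6.533 m²; T⁴ = 2.385×10¹⁰ K⁴.
P = 0.24·5.67×10⁻⁸·6.533·2.385×10¹⁰.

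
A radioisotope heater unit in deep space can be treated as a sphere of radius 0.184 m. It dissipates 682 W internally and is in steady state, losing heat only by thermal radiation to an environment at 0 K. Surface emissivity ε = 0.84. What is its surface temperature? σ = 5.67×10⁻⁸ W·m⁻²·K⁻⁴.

T ≈ 428 K

Steady state: internal power = radiated power, P = εσA T⁴.
Radiating area A = 4πr² = 0.4254 m².
T⁴ = P/(εσA) = 682/(0.84·5.67×10⁻⁸·0.4254) = 3.366×10¹⁰ K⁴.
T = (3.366×10¹⁰)^(1/4).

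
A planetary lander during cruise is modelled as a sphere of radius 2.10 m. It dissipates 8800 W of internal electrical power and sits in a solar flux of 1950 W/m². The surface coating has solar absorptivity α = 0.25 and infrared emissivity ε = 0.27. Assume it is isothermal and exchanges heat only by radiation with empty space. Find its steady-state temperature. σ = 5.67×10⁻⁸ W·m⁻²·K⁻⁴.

At steady state, absorbed solar power + internal power = radiated power.
Absorbed: α·S·A_cross = 0.25·1950·13.85 = 6754 W (cross-section πr²).
Total input = 6754 + 8800 = 15550 W.
Radiated: εσ·A_surf·T⁴ with A_surf = 4πr² = 55.42 m².
T⁴ = 15550/(0.27·5.67×10⁻⁸·55.42) = 1.833×10¹⁰ K⁴.

T ≈ 368 K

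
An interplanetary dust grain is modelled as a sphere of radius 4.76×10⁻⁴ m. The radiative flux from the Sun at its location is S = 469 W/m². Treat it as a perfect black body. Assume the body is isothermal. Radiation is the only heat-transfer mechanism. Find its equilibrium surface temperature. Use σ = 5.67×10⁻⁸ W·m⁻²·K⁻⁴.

At equilibrium, absorbed power = emitted power.
Absorbing cross-section = πr² = 7.118×10⁻⁷ m²; emitting surface = 4πr² = 2.847×10⁻⁶ m² (ratio 4).
S·A_cross = εσ·A_surf·T⁴  ⇒  T⁴ = S/(4σ).
T⁴ = 1.00·469/(4·5.67×10⁻⁸) = 2.068×10⁹ K⁴.
T = (2.068×10⁹)^(1/4).

T ≈ 213 K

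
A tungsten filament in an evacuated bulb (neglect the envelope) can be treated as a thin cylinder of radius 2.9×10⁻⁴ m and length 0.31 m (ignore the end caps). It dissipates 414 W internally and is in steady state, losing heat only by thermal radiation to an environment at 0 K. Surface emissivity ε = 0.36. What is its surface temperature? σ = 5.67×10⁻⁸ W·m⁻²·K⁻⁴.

Steady state: internal power = radiated power, P = εσA T⁴.
Radiating area A = 2πrL = 5.649×10⁻⁴ m².
T⁴ = P/(εσA) = 414/(0.36·5.67×10⁻⁸·5.649×10⁻⁴) = 3.591×10¹³ K⁴.
T = (3.591×10¹³)^(1/4).

T ≈ 2450 K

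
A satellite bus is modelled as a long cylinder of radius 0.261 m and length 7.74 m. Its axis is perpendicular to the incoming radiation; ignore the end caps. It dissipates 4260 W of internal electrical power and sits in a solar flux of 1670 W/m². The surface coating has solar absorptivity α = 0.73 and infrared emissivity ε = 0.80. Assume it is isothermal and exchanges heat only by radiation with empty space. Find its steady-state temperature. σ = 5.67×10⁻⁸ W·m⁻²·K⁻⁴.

T ≈ 355 K

At steady state, absorbed solar power + internal power = radiated power.
Absorbed: α·S·A_cross = 0.73·1670·4.040 = 4926 W (cross-section 2rL).
Total input = 4926 + 4260 = 9186 W.
Radiated: εσ·A_surf·T⁴ with A_surf = 2πrL = 12.69 m².
T⁴ = 9186/(0.80·5.67×10⁻⁸·12.69) = 1.595×10¹⁰ K⁴.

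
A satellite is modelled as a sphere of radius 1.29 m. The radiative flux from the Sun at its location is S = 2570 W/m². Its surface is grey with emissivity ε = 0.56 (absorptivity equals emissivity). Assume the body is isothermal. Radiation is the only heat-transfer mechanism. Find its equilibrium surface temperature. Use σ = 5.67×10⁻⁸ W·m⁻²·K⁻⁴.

At equilibrium, absorbed power = emitted power.
Absorbing cross-section = πr² = 5.228 m²; emitting surface = 4πr² = 20.91 m² (ratio 4).
εS·A_cross = εσ·A_surf·T⁴  ⇒  T⁴ = S/(4σ)   (ε cancels).
T⁴ = 2570/(4·5.67×10⁻⁸) = 1.133×10¹⁰ K⁴.
T = (1.133×10¹⁰)^(1/4).

T ≈ 326 K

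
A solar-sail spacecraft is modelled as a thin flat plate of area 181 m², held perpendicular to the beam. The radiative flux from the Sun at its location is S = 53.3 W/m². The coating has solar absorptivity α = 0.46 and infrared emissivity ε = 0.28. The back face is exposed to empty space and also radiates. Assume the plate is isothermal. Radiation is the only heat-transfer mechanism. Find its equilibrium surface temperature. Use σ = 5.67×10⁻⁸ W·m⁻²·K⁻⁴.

T ≈ 167 K

At equilibrium, absorbed power = emitted power.
Absorbing cross-section = A = 181.0 m²; emitting surface = 2A = 362.0 m² (ratio 2).
αS·A_cross = εσ·A_surf·T⁴  ⇒  T⁴ = αS/(ε·2σ).
T⁴ = 0.460·53.3/(0.28·2·5.67×10⁻⁸) = 7.722×10⁸ K⁴.
T = (7.722×10⁸)^(1/4).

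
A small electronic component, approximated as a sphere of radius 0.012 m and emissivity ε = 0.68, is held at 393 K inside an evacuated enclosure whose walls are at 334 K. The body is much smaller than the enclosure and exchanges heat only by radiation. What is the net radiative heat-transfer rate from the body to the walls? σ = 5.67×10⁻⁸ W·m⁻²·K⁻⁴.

P_net ≈ 0.796 W

For a small grey body in a large enclosure: P_net = εσA(T_body⁴ − T_wall⁴).
A = 4πr² = 0.001810 m²; T_body⁴ − T_wall⁴ = 2.385×10¹⁰ − 1.244×10¹⁰ = 1.141×10¹⁰ K⁴.
|P_net| = 0.68·5.67×10⁻⁸·0.001810·1.141×10¹⁰.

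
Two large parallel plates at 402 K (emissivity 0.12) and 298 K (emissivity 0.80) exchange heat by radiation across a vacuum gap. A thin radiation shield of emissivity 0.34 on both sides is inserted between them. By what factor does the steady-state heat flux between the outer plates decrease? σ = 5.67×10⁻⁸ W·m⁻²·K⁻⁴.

Without shield: q₀ = σΔ(T⁴)/(1/ε₁+1/ε₂−1) with denominator 8.583.
With shield the two gaps are in series; the resistances add: (1/ε₁+1/ε_s−1)+(1/ε_s+1/ε₂−1) = 10.27+3.191 = 13.47.
Heat-flux ratio q₀/q = 13.47/8.583.

factor ≈ 1.57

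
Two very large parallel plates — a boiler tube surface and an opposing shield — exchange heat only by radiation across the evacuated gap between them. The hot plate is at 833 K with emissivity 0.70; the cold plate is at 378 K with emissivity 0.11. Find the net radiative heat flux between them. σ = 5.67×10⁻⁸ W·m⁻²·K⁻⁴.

q ≈ 2750 W/m²

For two infinite grey parallel plates, q = σ(T₁⁴ − T₂⁴)/(1/ε₁ + 1/ε₂ − 1).
T₁⁴ − T₂⁴ = 4.815×10¹¹ − 2.042×10¹⁰ = 4.611×10¹¹ K⁴.
1/ε₁ + 1/ε₂ − 1 = 1.429 + 9.091 − 1 = 9.519.
q = 5.67×10⁻⁸ × 4.611×10¹¹ / 9.519.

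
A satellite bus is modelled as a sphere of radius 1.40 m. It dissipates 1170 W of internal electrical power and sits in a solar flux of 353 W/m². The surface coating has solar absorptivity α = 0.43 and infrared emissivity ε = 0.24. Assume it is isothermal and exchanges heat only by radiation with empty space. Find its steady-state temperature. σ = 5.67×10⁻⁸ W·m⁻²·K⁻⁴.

T ≈ 282 K

At steady state, absorbed solar power + internal power = radiated power.
Absorbed: α·S·A_cross = 0.43·353·6.158 = 934.7 W (cross-section πr²).
Total input = 934.7 + 1170 = 2105 W.
Radiated: εσ·A_surf·T⁴ with A_surf = 4πr² = 24.63 m².
T⁴ = 2105/(0.24·5.67×10⁻⁸·24.63) = 6.279×10⁹ K⁴.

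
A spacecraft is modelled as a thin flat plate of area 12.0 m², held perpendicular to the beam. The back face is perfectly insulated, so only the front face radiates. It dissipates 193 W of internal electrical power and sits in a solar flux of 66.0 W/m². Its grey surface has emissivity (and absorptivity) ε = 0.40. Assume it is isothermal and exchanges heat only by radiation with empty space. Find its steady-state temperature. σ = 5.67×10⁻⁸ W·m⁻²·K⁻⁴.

T ≈ 208 K

At steady state, absorbed solar power + internal power = radiated power.
Absorbed: α·S·A_cross = 0.40·66.0·12.00 = 316.8 W (cross-section A).
Total input = 316.8 + 193 = 509.8 W.
Radiated: εσ·A_surf·T⁴ with A_surf = A = 12.00 m².
T⁴ = 509.8/(0.40·5.67×10⁻⁸·12.00) = 1.873×10⁹ K⁴.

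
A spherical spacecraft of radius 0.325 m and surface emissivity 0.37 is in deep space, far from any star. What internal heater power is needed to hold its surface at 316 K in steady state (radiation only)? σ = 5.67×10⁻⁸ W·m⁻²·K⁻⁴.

P = εσ·4πr²·T⁴.
4πr² = 1.327 m²; T⁴ = 9.971×10⁹ K⁴.
P = 0.37·5.67×10⁻⁸·1.327·9.971×10⁹.

P ≈ 278 W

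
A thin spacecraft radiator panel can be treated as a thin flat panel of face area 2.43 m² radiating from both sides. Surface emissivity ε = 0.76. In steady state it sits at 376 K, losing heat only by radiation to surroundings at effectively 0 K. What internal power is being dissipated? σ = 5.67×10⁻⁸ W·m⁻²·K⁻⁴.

Steady state: P = εσA T⁴.
A = 2·2.43 = 4.860 m²; T⁴ = (376)⁴ = 1.999×10¹⁰ K⁴.
P = 0.76 × 5.67×10⁻⁸ × 4.860 × 1.999×10¹⁰.

P ≈ 4190 W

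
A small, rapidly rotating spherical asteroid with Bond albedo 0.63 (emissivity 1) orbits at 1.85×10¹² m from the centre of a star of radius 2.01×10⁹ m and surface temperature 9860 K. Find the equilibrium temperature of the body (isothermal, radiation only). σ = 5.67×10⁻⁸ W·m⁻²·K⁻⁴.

The star's surface emits σT_*⁴; at distance d the flux is S = σT_*⁴(R_*/d)².
S = 5.67×10⁻⁸·(9860)⁴·(2.01×10⁹/1.85×10¹²)² = 632.6 W/m².
For an isothermal sphere T⁴ = (1−a)S/(4σ) = 1.032×10⁹ K⁴.

T ≈ 179 K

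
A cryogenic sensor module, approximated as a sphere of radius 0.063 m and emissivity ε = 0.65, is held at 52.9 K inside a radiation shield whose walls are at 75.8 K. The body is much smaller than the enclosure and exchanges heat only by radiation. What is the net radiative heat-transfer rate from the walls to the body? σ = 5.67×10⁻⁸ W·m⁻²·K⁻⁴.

For a small grey body in a large enclosure: P_net = εσA(T_body⁴ − T_wall⁴).
A = 4πr² = 0.04988 m²; T_body⁴ − T_wall⁴ = 7.831×10⁶ − 3.301×10⁷ = -2.518×10⁷ K⁴.
|P_net| = 0.65·5.67×10⁻⁸·0.04988·2.518×10⁷.

P_net ≈ 0.0463 W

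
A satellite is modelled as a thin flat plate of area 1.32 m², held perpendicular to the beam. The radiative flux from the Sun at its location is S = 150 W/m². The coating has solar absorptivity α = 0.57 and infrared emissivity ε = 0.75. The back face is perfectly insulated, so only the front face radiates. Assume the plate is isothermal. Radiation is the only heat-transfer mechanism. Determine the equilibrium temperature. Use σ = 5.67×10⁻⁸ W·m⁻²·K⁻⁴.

T ≈ 212 K

At equilibrium, absorbed power = emitted power.
Absorbing cross-section = A = 1.320 m²; emitting surface = A = 1.320 m² (ratio 1).
αS·A_cross = εσ·A_surf·T⁴  ⇒  T⁴ = αS/(ε·1σ).
T⁴ = 0.570·150/(0.75·1·5.67×10⁻⁸) = 2.011×10⁹ K⁴.
T = (2.011×10⁹)^(1/4).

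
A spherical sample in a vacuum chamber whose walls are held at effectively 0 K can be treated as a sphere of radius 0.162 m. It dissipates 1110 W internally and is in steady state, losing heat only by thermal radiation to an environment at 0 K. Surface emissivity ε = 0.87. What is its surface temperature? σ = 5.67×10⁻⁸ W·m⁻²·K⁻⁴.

Steady state: internal power = radiated power, P = εσA T⁴.
Radiating area A = 4πr² = 0.3298 m².
T⁴ = P/(εσA) = 1110/(0.87·5.67×10⁻⁸·0.3298) = 6.823×10¹⁰ K⁴.
T = (6.823×10¹⁰)^(1/4).

T ≈ 511 K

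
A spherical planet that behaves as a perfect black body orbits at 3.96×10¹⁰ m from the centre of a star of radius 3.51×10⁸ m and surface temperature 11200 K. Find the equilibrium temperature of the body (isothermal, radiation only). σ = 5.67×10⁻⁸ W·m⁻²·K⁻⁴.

T ≈ 746 K

The star's surface emits σT_*⁴; at distance d the flux is S = σT_*⁴(R_*/d)².
S = 5.67×10⁻⁸·(11200)⁴·(3.51×10⁸/3.96×10¹⁰)² = 70090 W/m².
For an isothermal sphere T⁴ = (1−a)S/(4σ) = 3.091×10¹¹ K⁴.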